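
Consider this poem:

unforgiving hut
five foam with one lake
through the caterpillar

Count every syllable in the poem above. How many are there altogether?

Line 1: unforgiving(4) + hut(1) = 5
Line 2: five(1) + foam(1) + with(1) + one(1) + lake(1) = 5
Line 3: through(1) + the(1) + caterpillar(4) = 6
Total: 5 + 5 + 6 = 16

16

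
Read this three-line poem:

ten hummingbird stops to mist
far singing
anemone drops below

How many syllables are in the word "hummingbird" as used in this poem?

3

"hummingbird" has 3 syllables.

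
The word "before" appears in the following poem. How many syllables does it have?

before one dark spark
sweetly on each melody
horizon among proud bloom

2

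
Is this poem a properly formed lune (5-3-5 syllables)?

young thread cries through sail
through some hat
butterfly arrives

Line 1: young(1) + thread(1) + cries(1) + through(1) + sail(1) = 5 ✓
Line 2: through(1) + some(1) + hat(1) = 3 ✓
Line 3: butterfly(3) + arrives(2) = 5 ✓

Yes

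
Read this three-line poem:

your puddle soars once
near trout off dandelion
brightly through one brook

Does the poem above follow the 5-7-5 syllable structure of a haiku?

Yes

Line 1: your(1) + puddle(2) + soars(1) + once(1) = 5 ✓
Line 2: near(1) + trout(1) + off(1) + dandelion(4) = 7 ✓
Line 3: brightly(2) + through(1) + one(1) + brook(1) = 5 ✓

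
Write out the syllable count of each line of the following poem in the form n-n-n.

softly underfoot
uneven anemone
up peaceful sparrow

Line 1: softly (2), underfoot (3) → 5
Line 2: uneven (3), anemone (4) → 7
Line 3: up (1), peaceful (2), sparrow (2) → 5

5-7-5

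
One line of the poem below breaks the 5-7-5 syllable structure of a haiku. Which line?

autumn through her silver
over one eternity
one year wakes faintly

Line 1: autumn (2), through (1), her (1), silver (2) → 6 (expected 5)
Line 2: over (2), one (1), eternity (4) → 7 ✓
Line 3: one (1), year (1), wakes (1), faintly (2) → 5 ✓

Line 1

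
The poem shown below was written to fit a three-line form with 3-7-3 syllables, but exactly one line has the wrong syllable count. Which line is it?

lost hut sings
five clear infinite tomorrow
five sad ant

Line 1: "lost hut sings": 1+1+1 = 3 ✓
Line 2: "five clear infinite tomorrow": 1+1+3+3 = 8 (expected 7)
Line 3: "five sad ant": 1+1+1 = 3 ✓

Line 2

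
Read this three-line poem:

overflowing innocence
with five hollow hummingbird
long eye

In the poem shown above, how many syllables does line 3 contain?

Line 3: "long eye": 1+1 = 2

2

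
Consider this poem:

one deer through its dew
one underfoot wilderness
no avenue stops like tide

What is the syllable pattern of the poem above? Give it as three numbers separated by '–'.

Line 1: one(1) + deer(1) + through(1) + its(1) + dew(1) = 5
Line 2: one(1) + underfoot(3) + wilderness(3) = 7
Line 3: no(1) + avenue(3) + stops(1) + like(1) + tide(1) = 7

5–7–7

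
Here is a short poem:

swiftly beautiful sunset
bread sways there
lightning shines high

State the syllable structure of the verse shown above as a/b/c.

7/3/4

Line 1: "swiftly beautiful sunset": 2+3+2 = 7
Line 2: "bread sways there": 1+1+1 = 3
Line 3: "lightning shines high": 2+1+1 = 4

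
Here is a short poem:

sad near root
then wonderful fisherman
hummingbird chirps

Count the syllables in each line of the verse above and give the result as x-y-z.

Line 1: sad (1), near (1), root (1) → 3
Line 2: then (1), wonderful (3), fisherman (3) → 7
Line 3: hummingbird (3), chirps (1) → 4

3-7-4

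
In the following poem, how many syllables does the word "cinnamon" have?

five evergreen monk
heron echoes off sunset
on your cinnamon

3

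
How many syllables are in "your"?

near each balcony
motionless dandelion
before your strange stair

1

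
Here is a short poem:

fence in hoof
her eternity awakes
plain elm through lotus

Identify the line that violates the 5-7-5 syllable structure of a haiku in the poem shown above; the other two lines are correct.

Line 1: fence (1), in (1), hoof (1) → 3 (expected 5)
Line 2: her (1), eternity (4), awakes (2) → 7 ✓
Line 3: plain (1), elm (1), through (1), lotus (2) → 5 ✓

Line 1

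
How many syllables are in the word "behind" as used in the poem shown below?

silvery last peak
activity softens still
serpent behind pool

"behind" has 2 syllables.

2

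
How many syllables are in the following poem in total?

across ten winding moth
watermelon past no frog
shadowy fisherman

Line 1: across(2) + ten(1) + winding(2) + moth(1) = 6
Line 2: watermelon(4) + past(1) + no(1) + frog(1) = 7
Line 3: shadowy(3) + fisherman(3) = 6
Total: 6 + 7 + 6 = 19

19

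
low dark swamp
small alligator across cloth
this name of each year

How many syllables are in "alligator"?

4

"alligator" has 4 syllables.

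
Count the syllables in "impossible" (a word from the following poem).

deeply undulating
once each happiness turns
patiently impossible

4

"impossible" has 4 syllables.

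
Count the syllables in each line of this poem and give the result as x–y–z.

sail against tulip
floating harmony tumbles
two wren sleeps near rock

5–7–5

Line 1: "sail against tulip": 1+2+2 = 5
Line 2: "floating harmony tumbles": 2+3+2 = 7
Line 3: "two wren sleeps near rock": 1+1+1+1+1 = 5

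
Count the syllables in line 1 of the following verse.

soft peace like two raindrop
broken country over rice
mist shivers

6

Line 1: "soft peace like two raindrop": 1+1+1+1+2 = 6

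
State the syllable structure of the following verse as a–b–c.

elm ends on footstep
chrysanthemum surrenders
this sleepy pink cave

5–7–5

Line 1: "elm ends on footstep": 1+1+1+2 = 5
Line 2: "chrysanthemum surrenders": 4+3 = 7
Line 3: "this sleepy pink cave": 1+2+1+1 = 5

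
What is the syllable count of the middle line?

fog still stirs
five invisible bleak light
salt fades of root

The middle line: five (1), invisible (4), bleak (1), light (1) → 7

7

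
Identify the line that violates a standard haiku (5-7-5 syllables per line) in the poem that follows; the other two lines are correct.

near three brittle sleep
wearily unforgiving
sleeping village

Line 3

Line 1: "near three brittle sleep": 1+1+2+1 = 5 ✓
Line 2: "wearily unforgiving": 3+4 = 7 ✓
Line 3: "sleeping village": 2+2 = 4 (expected 5)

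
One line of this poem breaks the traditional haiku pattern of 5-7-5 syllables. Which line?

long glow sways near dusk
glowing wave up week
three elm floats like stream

Line 1: long(1) + glow(1) + sways(1) + near(1) + dusk(1) = 5 ✓
Line 2: glowing(2) + wave(1) + up(1) + week(1) = 5 (expected 7)
Line 3: three(1) + elm(1) + floats(1) + like(1) + stream(1) = 5 ✓

Line 2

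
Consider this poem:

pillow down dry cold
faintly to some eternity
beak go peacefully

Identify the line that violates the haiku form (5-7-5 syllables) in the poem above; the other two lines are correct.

Line 2

Line 1: pillow (2), down (1), dry (1), cold (1) → 5 ✓
Line 2: faintly (2), to (1), some (1), eternity (4) → 8 (expected 7)
Line 3: beak (1), go (1), peacefully (3) → 5 ✓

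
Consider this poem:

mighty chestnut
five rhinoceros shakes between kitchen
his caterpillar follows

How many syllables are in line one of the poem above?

4

Line one: mighty (2), chestnut (2) → 4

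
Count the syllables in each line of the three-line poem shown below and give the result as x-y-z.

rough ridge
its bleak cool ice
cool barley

Line 1: "rough ridge": 1+1 = 2
Line 2: "its bleak cool ice": 1+1+1+1 = 4
Line 3: "cool barley": 1+2 = 3

2-4-3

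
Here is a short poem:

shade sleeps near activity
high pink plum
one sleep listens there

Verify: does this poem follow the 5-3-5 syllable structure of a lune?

Line 1: shade(1) + sleeps(1) + near(1) + activity(4) = 7 (expected 5)
Line 2: high(1) + pink(1) + plum(1) = 3 ✓
Line 3: one(1) + sleep(1) + listens(2) + there(1) = 5 ✓

No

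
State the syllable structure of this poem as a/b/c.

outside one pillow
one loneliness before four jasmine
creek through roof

5/9/3

Line 1: outside(2) + one(1) + pillow(2) = 5
Line 2: one(1) + loneliness(3) + before(2) + four(1) + jasmine(2) = 9
Line 3: creek(1) + through(1) + roof(1) = 3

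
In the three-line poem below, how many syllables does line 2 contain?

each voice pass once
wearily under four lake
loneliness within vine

Line 2: wearily (3), under (2), four (1), lake (1) → 7

7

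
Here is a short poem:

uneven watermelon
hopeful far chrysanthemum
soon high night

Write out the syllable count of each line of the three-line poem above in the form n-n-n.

Line 1: "uneven watermelon": 3+4 = 7
Line 2: "hopeful far chrysanthemum": 2+1+4 = 7
Line 3: "soon high night": 1+1+1 = 3

7-7-3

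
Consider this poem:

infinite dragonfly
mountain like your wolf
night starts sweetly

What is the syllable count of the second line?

5

The second line: "mountain like your wolf": 2+1+1+1 = 5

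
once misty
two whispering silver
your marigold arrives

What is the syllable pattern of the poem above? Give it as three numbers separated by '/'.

Line 1: "once misty": 1+2 = 3
Line 2: "two whispering silver": 1+3+2 = 6
Line 3: "your marigold arrives": 1+3+2 = 6

3/6/6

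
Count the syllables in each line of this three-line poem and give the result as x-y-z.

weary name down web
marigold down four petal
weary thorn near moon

Line 1: "weary name down web": 2+1+1+1 = 5
Line 2: "marigold down four petal": 3+1+1+2 = 7
Line 3: "weary thorn near moon": 2+1+1+1 = 5

5-7-5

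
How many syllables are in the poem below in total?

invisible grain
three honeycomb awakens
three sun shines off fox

17

Line 1: invisible(4) + grain(1) = 5
Line 2: three(1) + honeycomb(3) + awakens(3) = 7
Line 3: three(1) + sun(1) + shines(1) + off(1) + fox(1) = 5
Total: 5 + 7 + 5 = 17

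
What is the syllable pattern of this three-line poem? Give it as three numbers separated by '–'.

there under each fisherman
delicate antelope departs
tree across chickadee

7–8–6

Line 1: there (1), under (2), each (1), fisherman (3) → 7
Line 2: delicate (3), antelope (3), departs (2) → 8
Line 3: tree (1), across (2), chickadee (3) → 6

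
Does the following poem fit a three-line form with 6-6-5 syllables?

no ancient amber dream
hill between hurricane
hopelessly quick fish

Line 1: "no ancient amber dream": 1+2+2+1 = 6 ✓
Line 2: "hill between hurricane": 1+2+3 = 6 ✓
Line 3: "hopelessly quick fish": 3+1+1 = 5 ✓

Yes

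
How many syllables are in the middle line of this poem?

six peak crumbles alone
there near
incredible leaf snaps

2

The middle line: there(1) + near(1) = 2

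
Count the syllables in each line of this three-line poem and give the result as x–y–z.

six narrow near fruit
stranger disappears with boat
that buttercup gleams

5–7–5

Line 1: "six narrow near fruit": 1+2+1+1 = 5
Line 2: "stranger disappears with boat": 2+3+1+1 = 7
Line 3: "that buttercup gleams": 1+3+1 = 5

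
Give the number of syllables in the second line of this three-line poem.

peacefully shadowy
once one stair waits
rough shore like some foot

4

The second line: "once one stair waits": 1+1+1+1 = 4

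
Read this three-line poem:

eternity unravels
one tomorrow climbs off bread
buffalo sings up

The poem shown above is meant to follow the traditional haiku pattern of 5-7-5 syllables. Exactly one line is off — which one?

Line 1

Line 1: eternity(4) + unravels(3) = 7 (expected 5)
Line 2: one(1) + tomorrow(3) + climbs(1) + off(1) + bread(1) = 7 ✓
Line 3: buffalo(3) + sings(1) + up(1) = 5 ✓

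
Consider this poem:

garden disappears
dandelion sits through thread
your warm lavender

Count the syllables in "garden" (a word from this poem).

"garden" has 2 syllables.

2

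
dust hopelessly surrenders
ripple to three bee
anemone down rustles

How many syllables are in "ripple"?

2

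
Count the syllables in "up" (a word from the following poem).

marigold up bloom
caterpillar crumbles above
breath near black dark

1

"up" has 1 syllable.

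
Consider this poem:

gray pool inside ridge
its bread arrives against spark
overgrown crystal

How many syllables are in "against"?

2

"against" has 2 syllables.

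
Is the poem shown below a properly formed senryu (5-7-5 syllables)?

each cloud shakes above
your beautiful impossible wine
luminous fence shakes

Line 1: each(1) + cloud(1) + shakes(1) + above(2) = 5 ✓
Line 2: your(1) + beautiful(3) + impossible(4) + wine(1) = 9 (expected 7)
Line 3: luminous(3) + fence(1) + shakes(1) = 5 ✓

No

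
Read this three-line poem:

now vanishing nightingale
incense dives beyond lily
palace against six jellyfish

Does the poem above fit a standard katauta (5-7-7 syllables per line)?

Line 1: now (1), vanishing (3), nightingale (3) → 7 (expected 5)
Line 2: incense (2), dives (1), beyond (2), lily (2) → 7 ✓
Line 3: palace (2), against (2), six (1), jellyfish (3) → 8 (expected 7)

No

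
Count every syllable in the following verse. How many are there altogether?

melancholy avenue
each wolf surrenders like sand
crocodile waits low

Line 1: "melancholy avenue": 4+3 = 7
Line 2: "each wolf surrenders like sand": 1+1+3+1+1 = 7
Line 3: "crocodile waits low": 3+1+1 = 5
Total: 7 + 7 + 5 = 19

19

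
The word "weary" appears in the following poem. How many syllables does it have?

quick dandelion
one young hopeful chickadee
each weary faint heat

2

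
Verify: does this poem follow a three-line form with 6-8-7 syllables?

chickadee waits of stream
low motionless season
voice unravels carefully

Line 1: chickadee (3), waits (1), of (1), stream (1) → 6 ✓
Line 2: low (1), motionless (3), season (2) → 6 (expected 8)
Line 3: voice (1), unravels (3), carefully (3) → 7 ✓

No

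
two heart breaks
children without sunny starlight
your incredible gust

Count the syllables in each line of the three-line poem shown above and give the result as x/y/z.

Line 1: two (1), heart (1), breaks (1) → 3
Line 2: children (2), without (2), sunny (2), starlight (2) → 8
Line 3: your (1), incredible (4), gust (1) → 6

3/8/6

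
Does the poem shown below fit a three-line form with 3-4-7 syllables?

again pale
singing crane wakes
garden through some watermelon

Line 1: again (2), pale (1) → 3 ✓
Line 2: singing (2), crane (1), wakes (1) → 4 ✓
Line 3: garden (2), through (1), some (1), watermelon (4) → 8 (expected 7)

No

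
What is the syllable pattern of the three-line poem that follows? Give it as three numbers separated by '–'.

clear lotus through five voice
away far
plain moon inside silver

6–3–6

Line 1: "clear lotus through five voice": 1+2+1+1+1 = 6
Line 2: "away far": 2+1 = 3
Line 3: "plain moon inside silver": 1+1+2+2 = 6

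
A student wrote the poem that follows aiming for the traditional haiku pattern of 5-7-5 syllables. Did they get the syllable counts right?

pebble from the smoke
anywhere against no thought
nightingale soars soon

Yes

Line 1: pebble(2) + from(1) + the(1) + smoke(1) = 5 ✓
Line 2: anywhere(3) + against(2) + no(1) + thought(1) = 7 ✓
Line 3: nightingale(3) + soars(1) + soon(1) = 5 ✓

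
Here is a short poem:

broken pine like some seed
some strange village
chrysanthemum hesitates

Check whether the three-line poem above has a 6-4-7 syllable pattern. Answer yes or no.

Yes

Line 1: broken(2) + pine(1) + like(1) + some(1) + seed(1) = 6 ✓
Line 2: some(1) + strange(1) + village(2) = 4 ✓
Line 3: chrysanthemum(4) + hesitates(3) = 7 ✓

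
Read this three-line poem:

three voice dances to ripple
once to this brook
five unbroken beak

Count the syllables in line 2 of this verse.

Line 2: once (1), to (1), this (1), brook (1) → 4

4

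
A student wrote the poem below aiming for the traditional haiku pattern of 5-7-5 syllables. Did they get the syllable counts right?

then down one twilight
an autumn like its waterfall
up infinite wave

Line 1: then (1), down (1), one (1), twilight (2) → 5 ✓
Line 2: an (1), autumn (2), like (1), its (1), waterfall (3) → 8 (expected 7)
Line 3: up (1), infinite (3), wave (1) → 5 ✓

No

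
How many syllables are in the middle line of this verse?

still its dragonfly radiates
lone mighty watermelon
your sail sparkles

The middle line: lone(1) + mighty(2) + watermelon(4) = 7

7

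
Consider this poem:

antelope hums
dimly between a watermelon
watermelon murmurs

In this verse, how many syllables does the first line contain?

The first line: "antelope hums": 3+1 = 4

4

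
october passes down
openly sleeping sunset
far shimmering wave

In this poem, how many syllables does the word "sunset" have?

2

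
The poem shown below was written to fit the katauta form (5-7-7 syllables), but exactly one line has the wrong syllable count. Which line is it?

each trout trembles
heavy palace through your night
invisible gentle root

Line 1: each(1) + trout(1) + trembles(2) = 4 (expected 5)
Line 2: heavy(2) + palace(2) + through(1) + your(1) + night(1) = 7 ✓
Line 3: invisible(4) + gentle(2) + root(1) = 7 ✓

The first line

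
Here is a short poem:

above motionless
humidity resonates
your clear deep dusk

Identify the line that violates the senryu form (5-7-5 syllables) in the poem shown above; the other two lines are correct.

The third line

Line 1: "above motionless": 2+3 = 5 ✓
Line 2: "humidity resonates": 4+3 = 7 ✓
Line 3: "your clear deep dusk": 1+1+1+1 = 4 (expected 5)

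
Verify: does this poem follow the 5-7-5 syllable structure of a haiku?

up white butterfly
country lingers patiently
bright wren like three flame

Yes

Line 1: up(1) + white(1) + butterfly(3) = 5 ✓
Line 2: country(2) + lingers(2) + patiently(3) = 7 ✓
Line 3: bright(1) + wren(1) + like(1) + three(1) + flame(1) = 5 ✓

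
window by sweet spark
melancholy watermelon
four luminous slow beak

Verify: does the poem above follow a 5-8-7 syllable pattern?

No

Line 1: window (2), by (1), sweet (1), spark (1) → 5 ✓
Line 2: melancholy (4), watermelon (4) → 8 ✓
Line 3: four (1), luminous (3), slow (1), beak (1) → 6 (expected 7)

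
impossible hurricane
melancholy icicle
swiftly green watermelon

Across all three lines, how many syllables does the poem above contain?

21

Line 1: impossible (4), hurricane (3) → 7
Line 2: melancholy (4), icicle (3) → 7
Line 3: swiftly (2), green (1), watermelon (4) → 7
Total: 7 + 7 + 7 = 21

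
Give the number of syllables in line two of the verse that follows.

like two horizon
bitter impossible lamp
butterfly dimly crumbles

7

Line two: bitter (2), impossible (4), lamp (1) → 7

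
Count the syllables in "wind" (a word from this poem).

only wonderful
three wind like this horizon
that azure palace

1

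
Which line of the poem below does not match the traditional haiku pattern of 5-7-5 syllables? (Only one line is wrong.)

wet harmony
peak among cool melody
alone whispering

The first line

Line 1: wet (1), harmony (3) → 4 (expected 5)
Line 2: peak (1), among (2), cool (1), melody (3) → 7 ✓
Line 3: alone (2), whispering (3) → 5 ✓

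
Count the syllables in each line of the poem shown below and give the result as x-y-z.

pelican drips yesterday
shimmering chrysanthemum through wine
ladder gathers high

7-9-5

Line 1: "pelican drips yesterday": 3+1+3 = 7
Line 2: "shimmering chrysanthemum through wine": 3+4+1+1 = 9
Line 3: "ladder gathers high": 2+2+1 = 5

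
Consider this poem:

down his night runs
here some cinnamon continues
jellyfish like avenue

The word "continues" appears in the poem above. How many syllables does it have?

"continues" has 3 syllables.

3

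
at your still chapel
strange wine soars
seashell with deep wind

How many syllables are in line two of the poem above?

3

Line two: "strange wine soars": 1+1+1 = 3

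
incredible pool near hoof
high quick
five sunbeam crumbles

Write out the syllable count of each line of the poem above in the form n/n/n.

Line 1: incredible (4), pool (1), near (1), hoof (1) → 7
Line 2: high (1), quick (1) → 2
Line 3: five (1), sunbeam (2), crumbles (2) → 5

7/2/5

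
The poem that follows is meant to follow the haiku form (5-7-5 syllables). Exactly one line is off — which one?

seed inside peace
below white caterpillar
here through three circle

Line 1: seed(1) + inside(2) + peace(1) = 4 (expected 5)
Line 2: below(2) + white(1) + caterpillar(4) = 7 ✓
Line 3: here(1) + through(1) + three(1) + circle(2) = 5 ✓

Line 1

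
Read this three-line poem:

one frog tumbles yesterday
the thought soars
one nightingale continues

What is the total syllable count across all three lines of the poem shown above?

17

Line 1: one(1) + frog(1) + tumbles(2) + yesterday(3) = 7
Line 2: the(1) + thought(1) + soars(1) = 3
Line 3: one(1) + nightingale(3) + continues(3) = 7
Total: 7 + 3 + 7 = 17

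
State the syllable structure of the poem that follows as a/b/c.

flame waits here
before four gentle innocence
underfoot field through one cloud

3/8/7

Line 1: flame (1), waits (1), here (1) → 3
Line 2: before (2), four (1), gentle (2), innocence (3) → 8
Line 3: underfoot (3), field (1), through (1), one (1), cloud (1) → 7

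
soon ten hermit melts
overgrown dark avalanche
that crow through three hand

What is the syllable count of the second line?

The second line: overgrown(3) + dark(1) + avalanche(3) = 7

7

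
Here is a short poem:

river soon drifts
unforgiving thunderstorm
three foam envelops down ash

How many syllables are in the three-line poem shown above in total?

Line 1: river(2) + soon(1) + drifts(1) = 4
Line 2: unforgiving(4) + thunderstorm(3) = 7
Line 3: three(1) + foam(1) + envelops(3) + down(1) + ash(1) = 7
Total: 4 + 7 + 7 = 18

18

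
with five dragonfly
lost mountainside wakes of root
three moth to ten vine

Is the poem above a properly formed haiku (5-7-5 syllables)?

Line 1: with (1), five (1), dragonfly (3) → 5 ✓
Line 2: lost (1), mountainside (3), wakes (1), of (1), root (1) → 7 ✓
Line 3: three (1), moth (1), to (1), ten (1), vine (1) → 5 ✓

Yes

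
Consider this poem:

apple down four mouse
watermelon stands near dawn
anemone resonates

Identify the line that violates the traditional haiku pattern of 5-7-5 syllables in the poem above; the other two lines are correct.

Line 1: apple (2), down (1), four (1), mouse (1) → 5 ✓
Line 2: watermelon (4), stands (1), near (1), dawn (1) → 7 ✓
Line 3: anemone (4), resonates (3) → 7 (expected 5)

Line 3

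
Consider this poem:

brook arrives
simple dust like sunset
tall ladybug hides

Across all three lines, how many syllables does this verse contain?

14

Line 1: "brook arrives": 1+2 = 3
Line 2: "simple dust like sunset": 2+1+1+2 = 6
Line 3: "tall ladybug hides": 1+3+1 = 5
Total: 3 + 6 + 5 = 14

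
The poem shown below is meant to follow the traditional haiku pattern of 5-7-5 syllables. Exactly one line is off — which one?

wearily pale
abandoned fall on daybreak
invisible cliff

Line 1

Line 1: wearily (3), pale (1) → 4 (expected 5)
Line 2: abandoned (3), fall (1), on (1), daybreak (2) → 7 ✓
Line 3: invisible (4), cliff (1) → 5 ✓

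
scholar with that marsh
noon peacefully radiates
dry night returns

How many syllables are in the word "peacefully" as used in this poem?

"peacefully" has 3 syllables.

3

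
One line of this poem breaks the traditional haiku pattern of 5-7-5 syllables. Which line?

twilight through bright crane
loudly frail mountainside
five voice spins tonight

The second line

Line 1: twilight (2), through (1), bright (1), crane (1) → 5 ✓
Line 2: loudly (2), frail (1), mountainside (3) → 6 (expected 7)
Line 3: five (1), voice (1), spins (1), tonight (2) → 5 ✓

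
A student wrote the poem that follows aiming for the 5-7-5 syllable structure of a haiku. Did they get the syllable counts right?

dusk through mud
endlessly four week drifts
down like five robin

Line 1: dusk (1), through (1), mud (1) → 3 (expected 5)
Line 2: endlessly (3), four (1), week (1), drifts (1) → 6 (expected 7)
Line 3: down (1), like (1), five (1), robin (2) → 5 ✓

No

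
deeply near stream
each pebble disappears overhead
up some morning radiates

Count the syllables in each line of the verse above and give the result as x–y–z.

4–9–7

Line 1: deeply (2), near (1), stream (1) → 4
Line 2: each (1), pebble (2), disappears (3), overhead (3) → 9
Line 3: up (1), some (1), morning (2), radiates (3) → 7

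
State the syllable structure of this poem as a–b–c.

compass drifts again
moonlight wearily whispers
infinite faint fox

5–7–5

Line 1: "compass drifts again": 2+1+2 = 5
Line 2: "moonlight wearily whispers": 2+3+2 = 7
Line 3: "infinite faint fox": 3+1+1 = 5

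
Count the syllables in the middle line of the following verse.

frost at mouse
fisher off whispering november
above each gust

9

The middle line: fisher (2), off (1), whispering (3), november (3) → 9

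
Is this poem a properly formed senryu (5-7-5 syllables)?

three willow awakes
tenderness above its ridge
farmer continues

Yes

Line 1: "three willow awakes": 1+2+2 = 5 ✓
Line 2: "tenderness above its ridge": 3+2+1+1 = 7 ✓
Line 3: "farmer continues": 2+3 = 5 ✓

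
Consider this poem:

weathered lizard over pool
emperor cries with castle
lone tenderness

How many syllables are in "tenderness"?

3

"tenderness" has 3 syllables.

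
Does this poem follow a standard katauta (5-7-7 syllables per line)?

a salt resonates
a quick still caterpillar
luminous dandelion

Line 1: "a salt resonates": 1+1+3 = 5 ✓
Line 2: "a quick still caterpillar": 1+1+1+4 = 7 ✓
Line 3: "luminous dandelion": 3+4 = 7 ✓

Yes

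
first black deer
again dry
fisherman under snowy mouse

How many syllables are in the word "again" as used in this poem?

2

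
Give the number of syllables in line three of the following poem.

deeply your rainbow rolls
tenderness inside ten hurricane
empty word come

4

Line three: empty (2), word (1), come (1) → 4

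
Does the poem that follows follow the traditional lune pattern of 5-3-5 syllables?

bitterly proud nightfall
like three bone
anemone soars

No

Line 1: bitterly(3) + proud(1) + nightfall(2) = 6 (expected 5)
Line 2: like(1) + three(1) + bone(1) = 3 ✓
Line 3: anemone(4) + soars(1) = 5 ✓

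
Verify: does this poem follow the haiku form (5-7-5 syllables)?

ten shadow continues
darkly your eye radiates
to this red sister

Line 1: ten(1) + shadow(2) + continues(3) = 6 (expected 5)
Line 2: darkly(2) + your(1) + eye(1) + radiates(3) = 7 ✓
Line 3: to(1) + this(1) + red(1) + sister(2) = 5 ✓

No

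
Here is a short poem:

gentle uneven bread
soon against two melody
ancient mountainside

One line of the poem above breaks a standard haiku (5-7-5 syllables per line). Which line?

Line 1

Line 1: gentle (2), uneven (3), bread (1) → 6 (expected 5)
Line 2: soon (1), against (2), two (1), melody (3) → 7 ✓
Line 3: ancient (2), mountainside (3) → 5 ✓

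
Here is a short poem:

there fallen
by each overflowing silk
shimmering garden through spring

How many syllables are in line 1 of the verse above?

3

Line 1: there (1), fallen (2) → 3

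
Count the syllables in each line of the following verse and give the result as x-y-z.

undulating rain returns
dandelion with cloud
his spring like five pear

Line 1: undulating(4) + rain(1) + returns(2) = 7
Line 2: dandelion(4) + with(1) + cloud(1) = 6
Line 3: his(1) + spring(1) + like(1) + five(1) + pear(1) = 5

7-6-5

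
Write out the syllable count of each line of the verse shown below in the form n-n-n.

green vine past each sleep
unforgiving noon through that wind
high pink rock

5-8-3

Line 1: "green vine past each sleep": 1+1+1+1+1 = 5
Line 2: "unforgiving noon through that wind": 4+1+1+1+1 = 8
Line 3: "high pink rock": 1+1+1 = 3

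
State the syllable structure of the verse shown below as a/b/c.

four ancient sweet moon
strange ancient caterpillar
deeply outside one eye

5/7/6

Line 1: four (1), ancient (2), sweet (1), moon (1) → 5
Line 2: strange (1), ancient (2), caterpillar (4) → 7
Line 3: deeply (2), outside (2), one (1), eye (1) → 6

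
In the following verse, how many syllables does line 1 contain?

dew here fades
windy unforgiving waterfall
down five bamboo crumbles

3

Line 1: dew (1), here (1), fades (1) → 3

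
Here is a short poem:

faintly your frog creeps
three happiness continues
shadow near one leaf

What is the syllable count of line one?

Line one: faintly (2), your (1), frog (1), creeps (1) → 5

5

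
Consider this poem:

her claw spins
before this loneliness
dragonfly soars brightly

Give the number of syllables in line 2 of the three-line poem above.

6

Line 2: "before this loneliness": 2+1+3 = 6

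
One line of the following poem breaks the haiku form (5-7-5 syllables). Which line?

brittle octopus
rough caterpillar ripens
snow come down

Line 1: brittle (2), octopus (3) → 5 ✓
Line 2: rough (1), caterpillar (4), ripens (2) → 7 ✓
Line 3: snow (1), come (1), down (1) → 3 (expected 5)

Line 3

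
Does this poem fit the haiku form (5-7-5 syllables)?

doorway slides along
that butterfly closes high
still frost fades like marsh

Line 1: doorway(2) + slides(1) + along(2) = 5 ✓
Line 2: that(1) + butterfly(3) + closes(2) + high(1) = 7 ✓
Line 3: still(1) + frost(1) + fades(1) + like(1) + marsh(1) = 5 ✓

Yes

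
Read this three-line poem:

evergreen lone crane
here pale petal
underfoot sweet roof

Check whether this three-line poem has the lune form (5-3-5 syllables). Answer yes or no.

No

Line 1: "evergreen lone crane": 3+1+1 = 5 ✓
Line 2: "here pale petal": 1+1+2 = 4 (expected 3)
Line 3: "underfoot sweet roof": 3+1+1 = 5 ✓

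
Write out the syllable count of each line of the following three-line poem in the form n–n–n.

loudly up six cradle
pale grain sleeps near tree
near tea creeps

Line 1: "loudly up six cradle": 2+1+1+2 = 6
Line 2: "pale grain sleeps near tree": 1+1+1+1+1 = 5
Line 3: "near tea creeps": 1+1+1 = 3

6–5–3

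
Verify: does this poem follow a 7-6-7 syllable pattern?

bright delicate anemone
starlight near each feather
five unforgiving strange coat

Line 1: "bright delicate anemone": 1+3+4 = 8 (expected 7)
Line 2: "starlight near each feather": 2+1+1+2 = 6 ✓
Line 3: "five unforgiving strange coat": 1+4+1+1 = 7 ✓

No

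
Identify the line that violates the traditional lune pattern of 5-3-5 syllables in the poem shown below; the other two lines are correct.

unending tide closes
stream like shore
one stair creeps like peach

Line 1

Line 1: unending (3), tide (1), closes (2) → 6 (expected 5)
Line 2: stream (1), like (1), shore (1) → 3 ✓
Line 3: one (1), stair (1), creeps (1), like (1), peach (1) → 5 ✓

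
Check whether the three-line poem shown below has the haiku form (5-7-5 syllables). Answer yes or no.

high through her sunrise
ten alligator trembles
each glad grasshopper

Line 1: "high through her sunrise": 1+1+1+2 = 5 ✓
Line 2: "ten alligator trembles": 1+4+2 = 7 ✓
Line 3: "each glad grasshopper": 1+1+3 = 5 ✓

Yes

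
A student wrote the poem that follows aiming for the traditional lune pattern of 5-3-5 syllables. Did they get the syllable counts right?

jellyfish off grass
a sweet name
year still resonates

Yes

Line 1: "jellyfish off grass": 3+1+1 = 5 ✓
Line 2: "a sweet name": 1+1+1 = 3 ✓
Line 3: "year still resonates": 1+1+3 = 5 ✓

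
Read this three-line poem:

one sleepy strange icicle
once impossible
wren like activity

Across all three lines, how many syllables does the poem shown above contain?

18

Line 1: "one sleepy strange icicle": 1+2+1+3 = 7
Line 2: "once impossible": 1+4 = 5
Line 3: "wren like activity": 1+1+4 = 6
Total: 7 + 5 + 6 = 18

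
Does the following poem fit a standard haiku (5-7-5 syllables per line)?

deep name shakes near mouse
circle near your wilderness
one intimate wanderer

Line 1: "deep name shakes near mouse": 1+1+1+1+1 = 5 ✓
Line 2: "circle near your wilderness": 2+1+1+3 = 7 ✓
Line 3: "one intimate wanderer": 1+3+3 = 7 (expected 5)

No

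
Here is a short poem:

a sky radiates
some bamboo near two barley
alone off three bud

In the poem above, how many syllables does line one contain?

5

Line one: a(1) + sky(1) + radiates(3) = 5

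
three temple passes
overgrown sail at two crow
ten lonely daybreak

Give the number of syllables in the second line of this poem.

7

The second line: overgrown(3) + sail(1) + at(1) + two(1) + crow(1) = 7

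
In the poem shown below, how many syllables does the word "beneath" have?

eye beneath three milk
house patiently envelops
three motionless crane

2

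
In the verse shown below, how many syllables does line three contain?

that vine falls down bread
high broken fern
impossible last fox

6

Line three: impossible(4) + last(1) + fox(1) = 6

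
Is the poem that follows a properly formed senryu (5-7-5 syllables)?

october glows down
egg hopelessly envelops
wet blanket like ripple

No

Line 1: october (3), glows (1), down (1) → 5 ✓
Line 2: egg (1), hopelessly (3), envelops (3) → 7 ✓
Line 3: wet (1), blanket (2), like (1), ripple (2) → 6 (expected 5)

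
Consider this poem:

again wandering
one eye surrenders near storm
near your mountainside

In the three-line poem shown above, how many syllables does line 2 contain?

7

Line 2: one(1) + eye(1) + surrenders(3) + near(1) + storm(1) = 7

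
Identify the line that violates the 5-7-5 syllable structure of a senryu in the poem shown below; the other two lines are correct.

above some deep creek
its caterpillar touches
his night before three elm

The third line

Line 1: above(2) + some(1) + deep(1) + creek(1) = 5 ✓
Line 2: its(1) + caterpillar(4) + touches(2) = 7 ✓
Line 3: his(1) + night(1) + before(2) + three(1) + elm(1) = 6 (expected 5)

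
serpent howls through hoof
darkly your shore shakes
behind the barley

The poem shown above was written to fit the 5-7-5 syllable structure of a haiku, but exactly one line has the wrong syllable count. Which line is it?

The second line

Line 1: "serpent howls through hoof": 2+1+1+1 = 5 ✓
Line 2: "darkly your shore shakes": 2+1+1+1 = 5 (expected 7)
Line 3: "behind the barley": 2+1+2 = 5 ✓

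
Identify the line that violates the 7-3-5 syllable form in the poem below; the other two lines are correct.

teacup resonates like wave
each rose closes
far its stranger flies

The second line

Line 1: "teacup resonates like wave": 2+3+1+1 = 7 ✓
Line 2: "each rose closes": 1+1+2 = 4 (expected 3)
Line 3: "far its stranger flies": 1+1+2+1 = 5 ✓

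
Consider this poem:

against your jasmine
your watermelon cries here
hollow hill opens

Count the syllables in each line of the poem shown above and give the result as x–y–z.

Line 1: "against your jasmine": 2+1+2 = 5
Line 2: "your watermelon cries here": 1+4+1+1 = 7
Line 3: "hollow hill opens": 2+1+2 = 5

5–7–5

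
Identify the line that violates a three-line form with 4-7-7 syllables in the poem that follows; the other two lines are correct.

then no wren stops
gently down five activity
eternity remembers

Line 2

Line 1: "then no wren stops": 1+1+1+1 = 4 ✓
Line 2: "gently down five activity": 2+1+1+4 = 8 (expected 7)
Line 3: "eternity remembers": 4+3 = 7 ✓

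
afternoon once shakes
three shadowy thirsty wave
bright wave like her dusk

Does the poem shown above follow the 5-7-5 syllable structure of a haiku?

Yes

Line 1: "afternoon once shakes": 3+1+1 = 5 ✓
Line 2: "three shadowy thirsty wave": 1+3+2+1 = 7 ✓
Line 3: "bright wave like her dusk": 1+1+1+1+1 = 5 ✓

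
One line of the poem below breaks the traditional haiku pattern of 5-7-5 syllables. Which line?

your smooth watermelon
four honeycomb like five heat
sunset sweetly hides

Line 1: "your smooth watermelon": 1+1+4 = 6 (expected 5)
Line 2: "four honeycomb like five heat": 1+3+1+1+1 = 7 ✓
Line 3: "sunset sweetly hides": 2+2+1 = 5 ✓

Line 1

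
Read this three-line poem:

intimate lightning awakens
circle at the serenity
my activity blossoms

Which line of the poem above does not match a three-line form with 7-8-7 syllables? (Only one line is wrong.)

Line 1

Line 1: "intimate lightning awakens": 3+2+3 = 8 (expected 7)
Line 2: "circle at the serenity": 2+1+1+4 = 8 ✓
Line 3: "my activity blossoms": 1+4+2 = 7 ✓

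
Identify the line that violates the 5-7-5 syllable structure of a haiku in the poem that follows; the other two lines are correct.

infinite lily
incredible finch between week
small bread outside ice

Line 2

Line 1: infinite(3) + lily(2) = 5 ✓
Line 2: incredible(4) + finch(1) + between(2) + week(1) = 8 (expected 7)
Line 3: small(1) + bread(1) + outside(2) + ice(1) = 5 ✓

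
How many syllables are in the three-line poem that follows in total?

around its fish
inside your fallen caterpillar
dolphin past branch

17

Line 1: around (2), its (1), fish (1) → 4
Line 2: inside (2), your (1), fallen (2), caterpillar (4) → 9
Line 3: dolphin (2), past (1), branch (1) → 4
Total: 4 + 9 + 4 = 17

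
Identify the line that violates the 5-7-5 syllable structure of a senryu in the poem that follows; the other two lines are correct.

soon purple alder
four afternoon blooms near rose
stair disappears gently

Line 1: soon (1), purple (2), alder (2) → 5 ✓
Line 2: four (1), afternoon (3), blooms (1), near (1), rose (1) → 7 ✓
Line 3: stair (1), disappears (3), gently (2) → 6 (expected 5)

Line 3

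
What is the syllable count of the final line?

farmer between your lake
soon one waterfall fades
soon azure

3

The final line: soon (1), azure (2) → 3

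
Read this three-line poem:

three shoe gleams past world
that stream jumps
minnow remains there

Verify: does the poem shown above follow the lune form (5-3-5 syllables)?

Yes

Line 1: "three shoe gleams past world": 1+1+1+1+1 = 5 ✓
Line 2: "that stream jumps": 1+1+1 = 3 ✓
Line 3: "minnow remains there": 2+2+1 = 5 ✓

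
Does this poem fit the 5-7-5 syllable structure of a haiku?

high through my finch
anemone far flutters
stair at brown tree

No

Line 1: high(1) + through(1) + my(1) + finch(1) = 4 (expected 5)
Line 2: anemone(4) + far(1) + flutters(2) = 7 ✓
Line 3: stair(1) + at(1) + brown(1) + tree(1) = 4 (expected 5)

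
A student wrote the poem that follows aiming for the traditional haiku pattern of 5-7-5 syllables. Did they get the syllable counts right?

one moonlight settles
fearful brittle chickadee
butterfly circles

Line 1: "one moonlight settles": 1+2+2 = 5 ✓
Line 2: "fearful brittle chickadee": 2+2+3 = 7 ✓
Line 3: "butterfly circles": 3+2 = 5 ✓

Yes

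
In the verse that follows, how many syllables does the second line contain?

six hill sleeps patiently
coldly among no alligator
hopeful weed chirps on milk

The second line: "coldly among no alligator": 2+2+1+4 = 9

9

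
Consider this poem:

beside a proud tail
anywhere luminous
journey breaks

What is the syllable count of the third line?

3

The third line: journey (2), breaks (1) → 3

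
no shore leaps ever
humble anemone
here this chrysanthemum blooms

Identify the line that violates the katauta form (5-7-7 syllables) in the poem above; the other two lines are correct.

The second line

Line 1: "no shore leaps ever": 1+1+1+2 = 5 ✓
Line 2: "humble anemone": 2+4 = 6 (expected 7)
Line 3: "here this chrysanthemum blooms": 1+1+4+1 = 7 ✓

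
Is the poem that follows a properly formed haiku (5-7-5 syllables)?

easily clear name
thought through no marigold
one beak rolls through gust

Line 1: "easily clear name": 3+1+1 = 5 ✓
Line 2: "thought through no marigold": 1+1+1+3 = 6 (expected 7)
Line 3: "one beak rolls through gust": 1+1+1+1+1 = 5 ✓

No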